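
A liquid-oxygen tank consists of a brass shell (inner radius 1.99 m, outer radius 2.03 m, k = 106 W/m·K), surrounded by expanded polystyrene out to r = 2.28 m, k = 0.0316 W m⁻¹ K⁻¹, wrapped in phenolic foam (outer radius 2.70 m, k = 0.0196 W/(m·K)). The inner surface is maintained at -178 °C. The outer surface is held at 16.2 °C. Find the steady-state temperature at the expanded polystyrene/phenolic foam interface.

Treat each layer as a resistance in series:
  R_brass = (1/1.99 − 1/2.03)/(4πk) = 0.009902/(4π·106) = 7.434×10^-6 K/W
  R_expanded polystyrene = (1/2.03 − 1/2.28)/(4πk) = 0.05401/(4π·0.0316) = 0.1360 K/W
  R_phenolic foam = (1/2.28 − 1/2.70)/(4πk) = 0.06823/(4π·0.0196) = 0.2770 K/W
ΣR = 7.434×10^-6 + 0.1360 + 0.2770 = 0.4130 K/W
Q = ΔT/ΣR = (-178 °C − 16.2 °C)/0.4130 = -470.2 W
From the inner boundary to the expanded polystyrene/phenolic foam interface, ΣR_partial = 0.1360 K/W.
T_interface = T_in − Q·ΣR_partial = -178 °C − (-470.2)(0.1360) = -114 °C

T = -114 °C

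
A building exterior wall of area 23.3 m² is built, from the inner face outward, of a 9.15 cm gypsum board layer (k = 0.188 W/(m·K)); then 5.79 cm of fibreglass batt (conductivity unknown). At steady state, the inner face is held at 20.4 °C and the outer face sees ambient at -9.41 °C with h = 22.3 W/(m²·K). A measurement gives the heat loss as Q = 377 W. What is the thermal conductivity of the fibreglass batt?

ΣR = ΔT/Q = |20.4 − -9.41|/377 = 0.07907 K/W
Known resistances:
  R_gypsum board = L/(kA) = 0.0915/(0.188·23.3) = 0.02089 K/W
  R_conv,out = 1/(hA) = 1/(22.3·23.3) = 0.001925 K/W
R_fibreglass batt = ΣR − ΣR_known = 0.07907 − 0.02281 = 0.05626 K/W
L/(kA) = 0.05626 ⇒ k = 0.0579/(0.05626·23.3) = 0.0442 W/m·K

k = 0.0442 W/m·K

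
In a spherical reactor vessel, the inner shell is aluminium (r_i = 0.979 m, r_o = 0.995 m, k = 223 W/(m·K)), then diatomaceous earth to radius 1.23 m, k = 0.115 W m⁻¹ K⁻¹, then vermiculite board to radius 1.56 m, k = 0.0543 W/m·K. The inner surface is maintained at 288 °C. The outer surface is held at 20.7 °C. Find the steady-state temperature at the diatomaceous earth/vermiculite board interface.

Treat each layer as a resistance in series:
  R_aluminium = (1/0.979 − 1/0.995)/(4πk) = 0.01643/(4π·223) = 5.861×10^-6 K/W
  R_diatomaceous earth = (1/0.995 − 1/1.23)/(4πk) = 0.1920/(4π·0.115) = 0.1329 K/W
  R_vermiculite board = (1/1.23 − 1/1.56)/(4πk) = 0.1720/(4π·0.0543) = 0.2520 K/W
ΣR = 5.861×10^-6 + 0.1329 + 0.2520 = 0.3849 K/W
Q = ΔT/ΣR = (288 °C − 20.7 °C)/0.3849 = 694.5 W
From the inner boundary to the diatomaceous earth/vermiculite board interface, ΣR_partial = 0.1329 K/W.
T_interface = T_in − Q·ΣR_partial = 288 °C − (694.5)(0.1329) = 196 °C

T = 196 °C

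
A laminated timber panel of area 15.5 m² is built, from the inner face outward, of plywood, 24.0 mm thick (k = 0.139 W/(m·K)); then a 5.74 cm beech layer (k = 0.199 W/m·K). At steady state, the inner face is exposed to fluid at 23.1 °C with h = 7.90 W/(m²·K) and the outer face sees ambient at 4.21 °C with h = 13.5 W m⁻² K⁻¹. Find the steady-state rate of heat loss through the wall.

Resistance network (inner→outer):
  R_conv,in = 1/(hA) = 1/(7.90·15.5) = 0.008167 K/W
  R_plywood = L/(kA) = 0.0240/(0.139·15.5) = 0.01114 K/W
  R_beech = L/(kA) = 0.0574/(0.199·15.5) = 0.01861 K/W
  R_conv,out = 1/(hA) = 1/(13.5·15.5) = 0.004779 K/W
ΣR = 0.008167 + 0.01114 + 0.01861 + 0.004779 = 0.04270 K/W
Q = ΔT/ΣR = (23.1 °C − 4.21 °C)/0.04270 = 442 W

Q = 442 W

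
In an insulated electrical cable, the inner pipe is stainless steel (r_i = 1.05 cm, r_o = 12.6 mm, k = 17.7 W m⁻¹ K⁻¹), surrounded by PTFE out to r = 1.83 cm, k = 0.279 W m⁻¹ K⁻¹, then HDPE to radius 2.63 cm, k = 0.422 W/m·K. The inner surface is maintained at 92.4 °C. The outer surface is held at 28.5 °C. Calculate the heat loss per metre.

Q' = 182 W/m

Resistance network (inner→outer):
  R'_stainless steel = ln(0.0126/0.0105)/(2πk) = 0.1823/(2π·17.7) = 0.001639 m·K/W
  R'_PTFE = ln(0.0183/0.0126)/(2πk) = 0.3732/(2π·0.279) = 0.2129 m·K/W
  R'_HDPE = ln(0.0263/0.0183)/(2πk) = 0.3627/(2π·0.422) = 0.1368 m·K/W
ΣR = 0.001639 + 0.2129 + 0.1368 = 0.3513 m·K/W
Q' = ΔT/ΣR = (92.4 °C − 28.5 °C)/0.3513 = 182 W/m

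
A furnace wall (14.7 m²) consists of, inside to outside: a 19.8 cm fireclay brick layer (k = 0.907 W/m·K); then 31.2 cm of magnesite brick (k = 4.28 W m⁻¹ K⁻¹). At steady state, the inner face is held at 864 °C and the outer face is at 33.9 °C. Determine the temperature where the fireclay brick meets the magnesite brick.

T = 242 °C

Resistance network (inner→outer):
  R_fireclay brick = L/(kA) = 0.198/(0.907·14.7) = 0.01485 K/W
  R_magnesite brick = L/(kA) = 0.312/(4.28·14.7) = 0.004959 K/W
ΣR = 0.01485 + 0.004959 = 0.01981 K/W
Q = ΔT/ΣR = (864 °C − 33.9 °C)/0.01981 = 41900 W
From the inner boundary to the fireclay brick/magnesite brick interface, ΣR_partial = 0.01485 K/W.
T_interface = T_in − Q·ΣR_partial = 864 °C − (41900)(0.01485) = 242 °C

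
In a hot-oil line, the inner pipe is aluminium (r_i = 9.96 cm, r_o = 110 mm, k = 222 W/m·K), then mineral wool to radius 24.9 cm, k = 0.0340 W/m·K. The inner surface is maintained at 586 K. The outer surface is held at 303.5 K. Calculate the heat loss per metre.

Q' = 73.9 W/m

Series thermal resistances, inner to outer:
  R'_aluminium = ln(0.110/0.0996)/(2πk) = 0.09932/(2π·222) = 7.120×10^-5 m·K/W
  R'_mineral wool = ln(0.249/0.110)/(2πk) = 0.8170/(2π·0.0340) = 3.824 m·K/W
ΣR = 7.120×10^-5 + 3.824 = 3.824 m·K/W
Q' = ΔT/ΣR = (586 K − 303.5 K)/3.824 = 73.9 W/m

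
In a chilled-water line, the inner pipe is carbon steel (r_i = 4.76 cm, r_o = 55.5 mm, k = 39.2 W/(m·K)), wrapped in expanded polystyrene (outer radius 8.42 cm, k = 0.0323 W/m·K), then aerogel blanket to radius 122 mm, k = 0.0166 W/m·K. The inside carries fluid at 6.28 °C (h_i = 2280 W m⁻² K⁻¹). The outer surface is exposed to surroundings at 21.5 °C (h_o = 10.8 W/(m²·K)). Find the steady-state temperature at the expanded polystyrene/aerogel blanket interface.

T = 11.7 °C

Series thermal resistances, inner to outer:
  R'_conv,in = 1/(2πr h) = 1/(2π·0.0476·2280) = 0.001466 m·K/W
  R'_carbon steel = ln(0.0555/0.0476)/(2πk) = 0.1536/(2π·39.2) = 6.234×10^-4 m·K/W
  R'_expanded polystyrene = ln(0.0842/0.0555)/(2πk) = 0.4168/(2π·0.0323) = 2.054 m·K/W
  R'_aerogel blanket = ln(0.122/0.0842)/(2πk) = 0.3708/(2π·0.0166) = 3.555 m·K/W
  R'_conv,out = 1/(2πr h) = 1/(2π·0.122·10.8) = 0.1208 m·K/W
ΣR = 0.001466 + 6.234×10^-4 + 2.054 + 3.555 + 0.1208 = 5.732 m·K/W
Q' = ΔT/ΣR = (6.28 °C − 21.5 °C)/5.732 = -2.655 W/m
From the inner boundary to the expanded polystyrene/aerogel blanket interface, ΣR_partial = 2.056 m·K/W.
T_interface = T_in − Q'·ΣR_partial = 6.28 °C − (-2.655)(2.056) = 11.7 °C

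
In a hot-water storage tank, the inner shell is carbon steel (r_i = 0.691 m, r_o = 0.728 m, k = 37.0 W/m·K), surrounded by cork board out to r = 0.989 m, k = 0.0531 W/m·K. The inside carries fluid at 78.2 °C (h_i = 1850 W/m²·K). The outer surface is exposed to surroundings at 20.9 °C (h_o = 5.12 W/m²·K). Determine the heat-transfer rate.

Q = 102 W

Treat each layer as a resistance in series:
  R_conv,in = 1/(4πr²h) = 1/(4π·0.691²·1850) = 9.009×10^-5 K/W
  R_carbon steel = (1/0.691 − 1/0.728)/(4πk) = 0.07355/(4π·37.0) = 1.582×10^-4 K/W
  R_cork board = (1/0.728 − 1/0.989)/(4πk) = 0.3625/(4π·0.0531) = 0.5433 K/W
  R_conv,out = 1/(4πr²h) = 1/(4π·0.989²·5.12) = 0.01589 K/W
ΣR = 9.009×10^-5 + 1.582×10^-4 + 0.5433 + 0.01589 = 0.5594 K/W
Q = ΔT/ΣR = (78.2 °C − 20.9 °C)/0.5594 = 102 W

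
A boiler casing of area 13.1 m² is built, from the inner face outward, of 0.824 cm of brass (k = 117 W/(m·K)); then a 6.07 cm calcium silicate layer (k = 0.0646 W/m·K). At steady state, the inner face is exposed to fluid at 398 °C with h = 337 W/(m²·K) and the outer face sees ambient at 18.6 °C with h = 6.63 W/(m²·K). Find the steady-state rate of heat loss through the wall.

Series thermal resistances, inner to outer:
  R_conv,in = 1/(hA) = 1/(337·13.1) = 2.265×10^-4 K/W
  R_brass = L/(kA) = 0.00824/(117·13.1) = 5.376×10^-6 K/W
  R_calcium silicate = L/(kA) = 0.0607/(0.0646·13.1) = 0.07173 K/W
  R_conv,out = 1/(hA) = 1/(6.63·13.1) = 0.01151 K/W
ΣR = 2.265×10^-4 + 5.376×10^-6 + 0.07173 + 0.01151 = 0.08347 K/W
Q = ΔT/ΣR = (398 °C − 18.6 °C)/0.08347 = 4550 W

Q = 4.55 kW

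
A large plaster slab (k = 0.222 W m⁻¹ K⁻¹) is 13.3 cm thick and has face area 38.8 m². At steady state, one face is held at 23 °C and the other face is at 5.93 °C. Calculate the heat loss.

Q = kA·ΔT/L = 0.222 × 38.8 × |23 °C − 5.93 °C| / 0.133 = 1110 W

Q = 1110 W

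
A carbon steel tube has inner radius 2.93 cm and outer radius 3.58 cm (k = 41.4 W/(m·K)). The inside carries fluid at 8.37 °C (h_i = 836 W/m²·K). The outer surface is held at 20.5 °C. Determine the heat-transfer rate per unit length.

Resistance network (inner→outer):
  R'_conv,in = 1/(2πr h) = 1/(2π·0.0293·836) = 0.006497 m·K/W
  R'_carbon steel = ln(0.0358/0.0293)/(2πk) = 0.2004/(2π·41.4) = 7.702×10^-4 m·K/W
ΣR = 0.006497 + 7.702×10^-4 = 0.007267 m·K/W
Q' = ΔT/ΣR = (8.37 °C − 20.5 °C)/0.007267 = -1670 W/m
(Negative Q' ⇒ heat flows inward; heat gain = 1670 W/m.)

Q' = 1670 W/m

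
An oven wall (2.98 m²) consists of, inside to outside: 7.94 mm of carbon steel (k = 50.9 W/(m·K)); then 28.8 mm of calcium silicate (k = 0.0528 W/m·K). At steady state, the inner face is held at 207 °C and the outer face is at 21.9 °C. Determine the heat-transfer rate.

Q = 1010 W

Series thermal resistances, inner to outer:
  R_carbon steel = L/(kA) = 0.00794/(50.9·2.98) = 5.235×10^-5 K/W
  R_calcium silicate = L/(kA) = 0.0288/(0.0528·2.98) = 0.1830 K/W
ΣR = 5.235×10^-5 + 0.1830 = 0.1831 K/W
Q = ΔT/ΣR = (207 °C − 21.9 °C)/0.1831 = 1010 W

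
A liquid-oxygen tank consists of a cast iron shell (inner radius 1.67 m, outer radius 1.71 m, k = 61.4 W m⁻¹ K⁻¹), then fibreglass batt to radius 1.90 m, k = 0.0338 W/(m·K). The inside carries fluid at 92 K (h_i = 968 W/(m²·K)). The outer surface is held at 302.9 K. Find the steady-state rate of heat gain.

Resistance network (inner→outer):
  R_conv,in = 1/(4πr²h) = 1/(4π·1.67²·968) = 2.948×10^-5 K/W
  R_cast iron = (1/1.67 − 1/1.71)/(4πk) = 0.01401/(4π·61.4) = 1.815×10^-5 K/W
  R_fibreglass batt = (1/1.71 − 1/1.90)/(4πk) = 0.05848/(4π·0.0338) = 0.1377 K/W
ΣR = 2.948×10^-5 + 1.815×10^-5 + 0.1377 = 0.1377 K/W
Q = ΔT/ΣR = (92 K − 302.9 K)/0.1377 = -1530 W
(Negative Q ⇒ heat flows inward; heat gain = 1530 W.)

Q = 1530 W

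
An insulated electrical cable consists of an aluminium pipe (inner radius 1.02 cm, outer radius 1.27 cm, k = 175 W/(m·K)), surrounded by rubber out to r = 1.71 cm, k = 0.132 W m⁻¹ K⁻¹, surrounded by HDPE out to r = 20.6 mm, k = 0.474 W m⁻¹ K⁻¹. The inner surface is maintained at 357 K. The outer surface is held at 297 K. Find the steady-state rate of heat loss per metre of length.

Series thermal resistances, inner to outer:
  R'_aluminium = ln(0.0127/0.0102)/(2πk) = 0.2192/(2π·175) = 1.994×10^-4 m·K/W
  R'_rubber = ln(0.0171/0.0127)/(2πk) = 0.2975/(2π·0.132) = 0.3587 m·K/W
  R'_HDPE = ln(0.0206/0.0171)/(2πk) = 0.1862/(2π·0.474) = 0.06252 m·K/W
ΣR = 1.994×10^-4 + 0.3587 + 0.06252 = 0.4214 m·K/W
Q' = ΔT/ΣR = (357 K − 297 K)/0.4214 = 142 W/m

Q' = 142 W/m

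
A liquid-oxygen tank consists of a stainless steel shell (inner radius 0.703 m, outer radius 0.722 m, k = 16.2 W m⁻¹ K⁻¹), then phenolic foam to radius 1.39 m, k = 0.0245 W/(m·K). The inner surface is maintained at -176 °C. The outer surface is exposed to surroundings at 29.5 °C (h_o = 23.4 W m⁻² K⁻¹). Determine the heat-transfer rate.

Treat each layer as a resistance in series:
  R_stainless steel = (1/0.703 − 1/0.722)/(4πk) = 0.03743/(4π·16.2) = 1.839×10^-4 K/W
  R_phenolic foam = (1/0.722 − 1/1.39)/(4πk) = 0.6656/(4π·0.0245) = 2.162 K/W
  R_conv,out = 1/(4πr²h) = 1/(4π·1.39²·23.4) = 0.001760 K/W
ΣR = 1.839×10^-4 + 2.162 + 0.001760 = 2.164 K/W
Q = ΔT/ΣR = (-176 °C − 29.5 °C)/2.164 = -95.0 W
(Negative Q ⇒ heat flows inward; heat gain = 95.0 W.)

Q = 95.0 W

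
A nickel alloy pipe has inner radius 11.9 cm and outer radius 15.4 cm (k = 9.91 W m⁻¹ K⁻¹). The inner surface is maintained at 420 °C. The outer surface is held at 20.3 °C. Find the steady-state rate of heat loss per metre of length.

Q' = 96.5 kW/m

Q' = 2πk·ΔT/ln(r₂/r₁) = 2π × 9.91 × 399.7 / ln(0.154/0.119) = 96500 W/m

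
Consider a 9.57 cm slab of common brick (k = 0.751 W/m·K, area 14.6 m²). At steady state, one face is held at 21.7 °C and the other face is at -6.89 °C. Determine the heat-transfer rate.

Q = kA·ΔT/L = 0.751 × 14.6 × |21.7 °C − -6.89 °C| / 0.0957 = 3280 W

Q = 3.28 kW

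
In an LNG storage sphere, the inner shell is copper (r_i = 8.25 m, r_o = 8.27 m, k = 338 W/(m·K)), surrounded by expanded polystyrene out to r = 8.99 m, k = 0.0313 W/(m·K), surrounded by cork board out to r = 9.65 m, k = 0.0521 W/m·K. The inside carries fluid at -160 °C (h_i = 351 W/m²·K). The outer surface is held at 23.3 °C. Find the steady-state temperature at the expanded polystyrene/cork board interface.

T = -35.5 °C

Resistance network (inner→outer):
  R_conv,in = 1/(4πr²h) = 1/(4π·8.25²·351) = 3.331×10^-6 K/W
  R_copper = (1/8.25 − 1/8.27)/(4πk) = 2.931×10^-4/(4π·338) = 6.902×10^-8 K/W
  R_expanded polystyrene = (1/8.27 − 1/8.99)/(4πk) = 0.009684/(4π·0.0313) = 0.02462 K/W
  R_cork board = (1/8.99 − 1/9.65)/(4πk) = 0.007608/(4π·0.0521) = 0.01162 K/W
ΣR = 3.331×10^-6 + 6.902×10^-8 + 0.02462 + 0.01162 = 0.03624 K/W
Q = ΔT/ΣR = (-160 °C − 23.3 °C)/0.03624 = -5058 W
From the inner boundary to the expanded polystyrene/cork board interface, ΣR_partial = 0.02462 K/W.
T_interface = T_in − Q·ΣR_partial = -160 °C − (-5058)(0.02462) = -35.5 °C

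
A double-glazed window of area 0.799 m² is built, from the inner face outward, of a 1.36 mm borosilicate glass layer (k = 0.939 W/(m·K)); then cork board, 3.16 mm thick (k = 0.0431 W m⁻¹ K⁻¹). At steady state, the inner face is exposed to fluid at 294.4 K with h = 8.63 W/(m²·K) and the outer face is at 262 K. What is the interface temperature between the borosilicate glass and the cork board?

T = 274.46 K

Resistance network (inner→outer):
  R_conv,in = 1/(hA) = 1/(8.63·0.799) = 0.1450 K/W
  R_borosilicate glass = L/(kA) = 0.00136/(0.939·0.799) = 0.001813 K/W
  R_cork board = L/(kA) = 0.00316/(0.0431·0.799) = 0.09176 K/W
ΣR = 0.1450 + 0.001813 + 0.09176 = 0.2386 K/W
Q = ΔT/ΣR = (294.4 K − 262 K)/0.2386 = 135.8 W
From the inner boundary to the borosilicate glass/cork board interface, ΣR_partial = 0.1468 K/W.
T_interface = T_in − Q·ΣR_partial = 294.4 K − (135.8)(0.1468) = 274.46 K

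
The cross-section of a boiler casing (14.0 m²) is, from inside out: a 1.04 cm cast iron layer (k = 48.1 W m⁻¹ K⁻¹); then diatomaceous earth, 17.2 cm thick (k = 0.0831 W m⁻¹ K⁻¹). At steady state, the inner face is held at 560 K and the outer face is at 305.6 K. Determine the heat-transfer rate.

Treat each layer as a resistance in series:
  R_cast iron = L/(kA) = 0.0104/(48.1·14.0) = 1.544×10^-5 K/W
  R_diatomaceous earth = L/(kA) = 0.172/(0.0831·14.0) = 0.1478 K/W
ΣR = 1.544×10^-5 + 0.1478 = 0.1478 K/W
Q = ΔT/ΣR = (560 K − 305.6 K)/0.1478 = 1720 W

Q = 1720 W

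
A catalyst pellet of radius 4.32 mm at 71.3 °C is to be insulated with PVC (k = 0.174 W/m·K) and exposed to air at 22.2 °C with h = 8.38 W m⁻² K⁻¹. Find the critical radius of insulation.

r_cr = 4.15 cm

For a sphere, r_cr = 2k_ins/h = 2·0.174/8.38 = 0.0415 m = 4.15 cm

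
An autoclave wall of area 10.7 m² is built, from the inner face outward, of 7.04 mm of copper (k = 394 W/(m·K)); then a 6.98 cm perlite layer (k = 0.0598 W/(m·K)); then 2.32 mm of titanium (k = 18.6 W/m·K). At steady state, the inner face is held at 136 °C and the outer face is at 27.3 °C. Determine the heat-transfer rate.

Q = 996 W

Treat each layer as a resistance in series:
  R_copper = L/(kA) = 0.00704/(394·10.7) = 1.670×10^-6 K/W
  R_perlite = L/(kA) = 0.0698/(0.0598·10.7) = 0.1091 K/W
  R_titanium = L/(kA) = 0.00232/(18.6·10.7) = 1.166×10^-5 K/W
ΣR = 1.670×10^-6 + 0.1091 + 1.166×10^-5 = 0.1091 K/W
Q = ΔT/ΣR = (136 °C − 27.3 °C)/0.1091 = 996 W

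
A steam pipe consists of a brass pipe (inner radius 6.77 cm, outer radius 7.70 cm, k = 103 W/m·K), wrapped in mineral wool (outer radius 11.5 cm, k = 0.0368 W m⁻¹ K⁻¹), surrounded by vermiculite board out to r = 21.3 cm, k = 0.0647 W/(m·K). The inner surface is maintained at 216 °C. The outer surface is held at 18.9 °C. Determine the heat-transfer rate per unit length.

Q' = 60.6 W/m

Resistance network (inner→outer):
  R'_brass = ln(0.0770/0.0677)/(2πk) = 0.1287/(2π·103) = 1.989×10^-4 m·K/W
  R'_mineral wool = ln(0.115/0.0770)/(2πk) = 0.4011/(2π·0.0368) = 1.735 m·K/W
  R'_vermiculite board = ln(0.213/0.115)/(2πk) = 0.6164/(2π·0.0647) = 1.516 m·K/W
ΣR = 1.989×10^-4 + 1.735 + 1.516 = 3.251 m·K/W
Q' = ΔT/ΣR = (216 °C − 18.9 °C)/3.251 = 60.6 W/m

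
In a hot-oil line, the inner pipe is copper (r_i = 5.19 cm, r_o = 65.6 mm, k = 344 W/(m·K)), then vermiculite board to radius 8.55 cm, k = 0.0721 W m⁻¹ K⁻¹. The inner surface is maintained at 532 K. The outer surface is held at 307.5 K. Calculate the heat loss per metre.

Treat each layer as a resistance in series:
  R'_copper = ln(0.0656/0.0519)/(2πk) = 0.2343/(2π·344) = 1.084×10^-4 m·K/W
  R'_vermiculite board = ln(0.0855/0.0656)/(2πk) = 0.2649/(2π·0.0721) = 0.5848 m·K/W
ΣR = 1.084×10^-4 + 0.5848 = 0.5849 m·K/W
Q' = ΔT/ΣR = (532 K − 307.5 K)/0.5849 = 384 W/m

Q' = 384 W/m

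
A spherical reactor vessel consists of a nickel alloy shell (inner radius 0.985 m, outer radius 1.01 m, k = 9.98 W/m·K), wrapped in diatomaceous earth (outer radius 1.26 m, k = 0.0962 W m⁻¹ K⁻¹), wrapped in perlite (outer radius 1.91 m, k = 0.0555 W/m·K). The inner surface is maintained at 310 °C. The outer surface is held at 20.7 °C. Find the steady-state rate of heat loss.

Q = 526 W

Resistance network (inner→outer):
  R_nickel alloy = (1/0.985 − 1/1.01)/(4πk) = 0.02513/(4π·9.98) = 2.004×10^-4 K/W
  R_diatomaceous earth = (1/1.01 − 1/1.26)/(4πk) = 0.1964/(4π·0.0962) = 0.1625 K/W
  R_perlite = (1/1.26 − 1/1.91)/(4πk) = 0.2701/(4π·0.0555) = 0.3873 K/W
ΣR = 2.004×10^-4 + 0.1625 + 0.3873 = 0.5500 K/W
Q = ΔT/ΣR = (310 °C − 20.7 °C)/0.5500 = 526 W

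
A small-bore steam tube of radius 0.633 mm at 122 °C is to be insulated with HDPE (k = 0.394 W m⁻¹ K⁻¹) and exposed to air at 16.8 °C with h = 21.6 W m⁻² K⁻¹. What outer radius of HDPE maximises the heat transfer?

For a cylinder, r_cr = k_ins/h = 0.394/21.6 = 0.0182 m = 1.82 cm

r_cr = 1.82 cm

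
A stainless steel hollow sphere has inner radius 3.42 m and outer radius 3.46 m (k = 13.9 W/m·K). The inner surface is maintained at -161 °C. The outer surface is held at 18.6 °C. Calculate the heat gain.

Q = 9.28×10^6 W

Q = 4πk·ΔT/(1/r₁ − 1/r₂) = 4π × 13.9 × 179.6 / (1/3.42 − 1/3.46) = 9.28×10^6 W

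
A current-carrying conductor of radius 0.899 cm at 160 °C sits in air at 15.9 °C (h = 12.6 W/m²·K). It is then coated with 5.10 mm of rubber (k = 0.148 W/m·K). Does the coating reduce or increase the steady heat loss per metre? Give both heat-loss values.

Critical radius for a cylinder: r_cr = k/h = 0.0117 m = 1.17 cm.
Outer radius after coating: r₂ = 0.00899 + 0.00510 = 0.01409 m.
r₁ < r_cr < r₂: heat loss rises to a maximum at r_cr then falls. Whether the coating helps depends on whether Q(r₂) has dropped back below Q(r₁).
Bare: R = 1/(2πr₁h) = 1.405 m·K/W; Q = 144.1/1.405 = 103 W/m.
Coated: R = R_cond + R_conv = 1.380 m·K/W; Q = 144.1/1.380 = 104 W/m.

increases: 103 → 104 W/m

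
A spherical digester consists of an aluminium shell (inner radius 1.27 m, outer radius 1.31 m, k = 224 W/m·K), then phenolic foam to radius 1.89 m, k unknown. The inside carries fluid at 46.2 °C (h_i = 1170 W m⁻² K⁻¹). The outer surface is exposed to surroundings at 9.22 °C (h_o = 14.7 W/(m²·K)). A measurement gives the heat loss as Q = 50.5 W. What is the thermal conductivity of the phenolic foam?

ΣR = ΔT/Q = |46.2 − 9.22|/50.5 = 0.7323 K/W
Known resistances:
  R_conv,in = 1/(4πr²h) = 1/(4π·1.27²·1170) = 4.217×10^-5 K/W
  R_aluminium = (1/1.27 − 1/1.31)/(4πk) = 0.02404/(4π·224) = 8.541×10^-6 K/W
  R_conv,out = 1/(4πr²h) = 1/(4π·1.89²·14.7) = 0.001515 K/W
R_phenolic foam = ΣR − ΣR_known = 0.7323 − 0.001566 = 0.7307 K/W
(1/r₁−1/r₂)/(4πk) = 0.7307 ⇒ k = 0.2343/(4π·0.7307) = 0.0255 W/m·K

k = 0.0255 W/m·K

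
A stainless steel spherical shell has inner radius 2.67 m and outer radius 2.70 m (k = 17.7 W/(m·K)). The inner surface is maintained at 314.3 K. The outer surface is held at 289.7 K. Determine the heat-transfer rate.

Q = 4πk·ΔT/(1/r₁ − 1/r₂) = 4π × 17.7 × 24.6 / (1/2.67 − 1/2.70) = 1.31×10^6 W

Q = 1310 kW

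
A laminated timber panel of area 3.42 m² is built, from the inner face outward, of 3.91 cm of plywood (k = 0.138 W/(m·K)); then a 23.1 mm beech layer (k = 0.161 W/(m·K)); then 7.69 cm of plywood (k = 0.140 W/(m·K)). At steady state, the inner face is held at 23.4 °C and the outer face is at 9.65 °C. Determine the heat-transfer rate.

Resistance network (inner→outer):
  R_plywood = L/(kA) = 0.0391/(0.138·3.42) = 0.08285 K/W
  R_beech = L/(kA) = 0.0231/(0.161·3.42) = 0.04195 K/W
  R_plywood = L/(kA) = 0.0769/(0.140·3.42) = 0.1606 K/W
ΣR = 0.08285 + 0.04195 + 0.1606 = 0.2854 K/W
Q = ΔT/ΣR = (23.4 °C − 9.65 °C)/0.2854 = 48.2 W

Q = 48.2 W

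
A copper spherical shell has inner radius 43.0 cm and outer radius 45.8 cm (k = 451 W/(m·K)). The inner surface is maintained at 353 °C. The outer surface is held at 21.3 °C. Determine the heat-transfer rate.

Q = 1.32×10^7 W

Q = 4πk·ΔT/(1/r₁ − 1/r₂) = 4π × 451 × 331.7 / (1/0.430 − 1/0.458) = 1.32×10^7 W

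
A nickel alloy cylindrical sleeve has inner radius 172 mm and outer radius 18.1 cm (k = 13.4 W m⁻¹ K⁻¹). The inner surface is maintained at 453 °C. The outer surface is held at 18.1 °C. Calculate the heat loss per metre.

Q' = 718 kW/m

Q' = 2πk·ΔT/ln(r₂/r₁) = 2π × 13.4 × 434.9 / ln(0.181/0.172) = 7.18×10^5 W/m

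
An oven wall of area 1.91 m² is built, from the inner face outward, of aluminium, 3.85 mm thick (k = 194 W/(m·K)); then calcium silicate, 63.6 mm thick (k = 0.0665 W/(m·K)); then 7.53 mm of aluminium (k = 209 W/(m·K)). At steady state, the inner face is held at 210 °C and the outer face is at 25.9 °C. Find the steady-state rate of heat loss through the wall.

Q = 368 W

Series thermal resistances, inner to outer:
  R_aluminium = L/(kA) = 0.00385/(194·1.91) = 1.039×10^-5 K/W
  R_calcium silicate = L/(kA) = 0.0636/(0.0665·1.91) = 0.5007 K/W
  R_aluminium = L/(kA) = 0.00753/(209·1.91) = 1.886×10^-5 K/W
ΣR = 1.039×10^-5 + 0.5007 + 1.886×10^-5 = 0.5007 K/W
Q = ΔT/ΣR = (210 °C − 25.9 °C)/0.5007 = 368 W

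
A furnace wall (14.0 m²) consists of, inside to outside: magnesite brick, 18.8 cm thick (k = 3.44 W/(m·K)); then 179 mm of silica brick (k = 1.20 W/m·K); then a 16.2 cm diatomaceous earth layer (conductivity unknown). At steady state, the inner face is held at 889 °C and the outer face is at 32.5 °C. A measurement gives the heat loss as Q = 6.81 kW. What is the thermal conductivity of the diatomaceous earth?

k = 0.104 W/m·K

ΣR = ΔT/Q = |889 − 32.5|/6810 = 0.1258 K/W
Known resistances:
  R_magnesite brick = L/(kA) = 0.188/(3.44·14.0) = 0.003904 K/W
  R_silica brick = L/(kA) = 0.179/(1.20·14.0) = 0.01065 K/W
R_diatomaceous earth = ΣR − ΣR_known = 0.1258 − 0.01455 = 0.1112 K/W
L/(kA) = 0.1112 ⇒ k = 0.162/(0.1112·14.0) = 0.104 W/m·K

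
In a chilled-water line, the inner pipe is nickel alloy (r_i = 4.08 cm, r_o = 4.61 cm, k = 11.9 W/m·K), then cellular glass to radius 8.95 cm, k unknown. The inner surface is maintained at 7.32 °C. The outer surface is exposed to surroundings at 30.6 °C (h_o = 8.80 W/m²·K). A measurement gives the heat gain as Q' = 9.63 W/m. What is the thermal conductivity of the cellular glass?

ΣR = ΔT/Q' = |7.32 − 30.6|/9.63 = 2.417 m·K/W
Known resistances:
  R'_nickel alloy = ln(0.0461/0.0408)/(2πk) = 0.1221/(2π·11.9) = 0.001633 m·K/W
  R'_conv,out = 1/(2πr h) = 1/(2π·0.0895·8.80) = 0.2021 m·K/W
R_cellular glass = ΣR − ΣR_known = 2.417 − 0.2037 = 2.213 m·K/W
ln(r₂/r₁)/(2πk) = 2.213 ⇒ k = 0.6634/(2π·2.213) = 0.0477 W/m·K

k = 0.0477 W/m·K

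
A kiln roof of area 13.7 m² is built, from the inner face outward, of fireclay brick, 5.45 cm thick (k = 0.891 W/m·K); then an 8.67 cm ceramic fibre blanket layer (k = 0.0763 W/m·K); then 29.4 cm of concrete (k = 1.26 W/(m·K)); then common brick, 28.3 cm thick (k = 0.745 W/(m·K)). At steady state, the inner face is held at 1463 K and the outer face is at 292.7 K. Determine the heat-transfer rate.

Series thermal resistances, inner to outer:
  R_fireclay brick = L/(kA) = 0.0545/(0.891·13.7) = 0.004465 K/W
  R_ceramic fibre blanket = L/(kA) = 0.0867/(0.0763·13.7) = 0.08294 K/W
  R_concrete = L/(kA) = 0.294/(1.26·13.7) = 0.01703 K/W
  R_common brick = L/(kA) = 0.283/(0.745·13.7) = 0.02773 K/W
ΣR = 0.004465 + 0.08294 + 0.01703 + 0.02773 = 0.1322 K/W
Q = ΔT/ΣR = (1463 K − 292.7 K)/0.1322 = 8850 W

Q = 8.85 kW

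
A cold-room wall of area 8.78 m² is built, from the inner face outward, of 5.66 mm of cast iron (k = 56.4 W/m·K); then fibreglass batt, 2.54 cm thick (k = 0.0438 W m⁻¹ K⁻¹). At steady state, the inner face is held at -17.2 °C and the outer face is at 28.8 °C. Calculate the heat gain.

Q = 696 W

Resistance network (inner→outer):
  R_cast iron = L/(kA) = 0.00566/(56.4·8.78) = 1.143×10^-5 K/W
  R_fibreglass batt = L/(kA) = 0.0254/(0.0438·8.78) = 0.06605 K/W
ΣR = 1.143×10^-5 + 0.06605 = 0.06606 K/W
Q = ΔT/ΣR = (-17.2 °C − 28.8 °C)/0.06606 = -696 W
(Negative Q ⇒ heat flows inward; heat gain = 696 W.)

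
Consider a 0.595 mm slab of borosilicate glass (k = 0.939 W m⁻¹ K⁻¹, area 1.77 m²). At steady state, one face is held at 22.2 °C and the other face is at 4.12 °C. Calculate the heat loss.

Q = 50500 W

Q = kA·ΔT/L = 0.939 × 1.77 × |22.2 °C − 4.12 °C| / 5.95×10^-4 = 50500 W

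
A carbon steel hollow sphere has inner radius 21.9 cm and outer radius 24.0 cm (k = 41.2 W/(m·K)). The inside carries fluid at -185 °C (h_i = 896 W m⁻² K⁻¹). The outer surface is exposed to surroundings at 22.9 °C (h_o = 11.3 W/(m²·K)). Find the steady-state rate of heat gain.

Resistance network (inner→outer):
  R_conv,in = 1/(4πr²h) = 1/(4π·0.219²·896) = 0.001852 K/W
  R_carbon steel = (1/0.219 − 1/0.240)/(4πk) = 0.3995/(4π·41.2) = 7.717×10^-4 K/W
  R_conv,out = 1/(4πr²h) = 1/(4π·0.240²·11.3) = 0.1223 K/W
ΣR = 0.001852 + 7.717×10^-4 + 0.1223 = 0.1249 K/W
Q = ΔT/ΣR = (-185 °C − 22.9 °C)/0.1249 = -1660 W
(Negative Q ⇒ heat flows inward; heat gain = 1660 W.)

Q = 1660 W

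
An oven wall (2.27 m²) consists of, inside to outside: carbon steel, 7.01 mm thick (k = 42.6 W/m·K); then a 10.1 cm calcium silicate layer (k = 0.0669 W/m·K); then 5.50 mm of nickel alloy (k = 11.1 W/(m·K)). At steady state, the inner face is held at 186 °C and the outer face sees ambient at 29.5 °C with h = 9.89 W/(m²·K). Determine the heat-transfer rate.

Q = 220 W

Resistance network (inner→outer):
  R_carbon steel = L/(kA) = 0.00701/(42.6·2.27) = 7.249×10^-5 K/W
  R_calcium silicate = L/(kA) = 0.101/(0.0669·2.27) = 0.6651 K/W
  R_nickel alloy = L/(kA) = 0.00550/(11.1·2.27) = 2.183×10^-4 K/W
  R_conv,out = 1/(hA) = 1/(9.89·2.27) = 0.04454 K/W
ΣR = 7.249×10^-5 + 0.6651 + 2.183×10^-4 + 0.04454 = 0.7099 K/W
Q = ΔT/ΣR = (186 °C − 29.5 °C)/0.7099 = 220 W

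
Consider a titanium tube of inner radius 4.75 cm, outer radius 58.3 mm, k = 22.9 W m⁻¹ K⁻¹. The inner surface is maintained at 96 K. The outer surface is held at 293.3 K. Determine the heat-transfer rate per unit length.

Q' = 139 kW/m

Q' = 2πk·ΔT/ln(r₂/r₁) = 2π × 22.9 × 197.3 / ln(0.0583/0.0475) = 1.39×10^5 W/m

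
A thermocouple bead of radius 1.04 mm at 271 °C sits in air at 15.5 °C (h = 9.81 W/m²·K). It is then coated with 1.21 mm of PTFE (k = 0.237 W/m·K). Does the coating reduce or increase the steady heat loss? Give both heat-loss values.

Critical radius for a sphere: r_cr = 2k/h = 0.0483 m = 4.83 cm.
Outer radius after coating: r₂ = 0.00104 + 0.00121 = 0.00225 m.
Since r₁ < r_cr and r₂ ≤ r_cr, the coating moves toward the maximum at r_cr — heat loss rises.
Bare: R = 1/(4πr₁²h) = 7500 K/W; Q = 255.5/7500 = 0.0341 W.
Coated: R = R_cond + R_conv = 1776 K/W; Q = 255.5/1776 = 0.144 W.

increases: 0.0341 → 0.144 W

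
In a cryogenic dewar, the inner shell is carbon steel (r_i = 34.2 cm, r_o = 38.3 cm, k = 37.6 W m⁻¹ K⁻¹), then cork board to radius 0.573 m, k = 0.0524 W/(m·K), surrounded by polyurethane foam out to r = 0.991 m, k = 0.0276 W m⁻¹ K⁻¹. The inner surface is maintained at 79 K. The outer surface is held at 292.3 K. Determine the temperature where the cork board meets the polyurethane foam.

Series thermal resistances, inner to outer:
  R_carbon steel = (1/0.342 − 1/0.383)/(4πk) = 0.3130/(4π·37.6) = 6.625×10^-4 K/W
  R_cork board = (1/0.383 − 1/0.573)/(4πk) = 0.8658/(4π·0.0524) = 1.315 K/W
  R_polyurethane foam = (1/0.573 − 1/0.991)/(4πk) = 0.7361/(4π·0.0276) = 2.122 K/W
ΣR = 6.625×10^-4 + 1.315 + 2.122 = 3.438 K/W
Q = ΔT/ΣR = (79 K − 292.3 K)/3.438 = -62.04 W
From the inner boundary to the cork board/polyurethane foam interface, ΣR_partial = 1.316 K/W.
T_interface = T_in − Q·ΣR_partial = 79 K − (-62.04)(1.316) = 161 K

T = 161 K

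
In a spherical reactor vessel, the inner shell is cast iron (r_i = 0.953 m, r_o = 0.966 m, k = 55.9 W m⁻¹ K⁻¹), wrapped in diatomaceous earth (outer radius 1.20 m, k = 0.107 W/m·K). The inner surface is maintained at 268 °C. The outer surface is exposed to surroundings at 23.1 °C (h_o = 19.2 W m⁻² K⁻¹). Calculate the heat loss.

Q = 1600 W

Treat each layer as a resistance in series:
  R_cast iron = (1/0.953 − 1/0.966)/(4πk) = 0.01412/(4π·55.9) = 2.010×10^-5 K/W
  R_diatomaceous earth = (1/0.966 − 1/1.20)/(4πk) = 0.2019/(4π·0.107) = 0.1501 K/W
  R_conv,out = 1/(4πr²h) = 1/(4π·1.20²·19.2) = 0.002878 K/W
ΣR = 2.010×10^-5 + 0.1501 + 0.002878 = 0.1530 K/W
Q = ΔT/ΣR = (268 °C − 23.1 °C)/0.1530 = 1600 W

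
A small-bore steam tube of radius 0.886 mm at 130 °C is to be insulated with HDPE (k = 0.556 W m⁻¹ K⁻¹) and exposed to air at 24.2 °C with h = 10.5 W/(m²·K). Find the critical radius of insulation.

r_cr = 5.30 cm

For a cylinder, r_cr = k_ins/h = 0.556/10.5 = 0.0530 m = 5.30 cm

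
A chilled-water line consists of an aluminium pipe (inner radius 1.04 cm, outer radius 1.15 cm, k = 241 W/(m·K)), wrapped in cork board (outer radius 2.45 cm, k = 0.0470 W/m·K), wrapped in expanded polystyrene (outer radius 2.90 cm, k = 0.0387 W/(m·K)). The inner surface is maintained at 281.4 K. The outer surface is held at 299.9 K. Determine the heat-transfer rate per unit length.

Q' = 5.68 W/m

Resistance network (inner→outer):
  R'_aluminium = ln(0.0115/0.0104)/(2πk) = 0.1005/(2π·241) = 6.640×10^-5 m·K/W
  R'_cork board = ln(0.0245/0.0115)/(2πk) = 0.7563/(2π·0.0470) = 2.561 m·K/W
  R'_expanded polystyrene = ln(0.0290/0.0245)/(2πk) = 0.1686/(2π·0.0387) = 0.6935 m·K/W
ΣR = 6.640×10^-5 + 2.561 + 0.6935 = 3.255 m·K/W
Q' = ΔT/ΣR = (281.4 K − 299.9 K)/3.255 = -5.68 W/m
(Negative Q' ⇒ heat flows inward; heat gain = 5.68 W/m.)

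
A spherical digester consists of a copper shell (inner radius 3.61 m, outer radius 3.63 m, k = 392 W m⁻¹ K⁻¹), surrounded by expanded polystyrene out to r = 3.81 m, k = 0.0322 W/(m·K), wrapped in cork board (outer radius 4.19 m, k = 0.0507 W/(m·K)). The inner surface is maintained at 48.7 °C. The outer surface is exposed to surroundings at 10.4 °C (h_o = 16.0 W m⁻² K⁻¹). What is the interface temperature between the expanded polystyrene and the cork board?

Resistance network (inner→outer):
  R_copper = (1/3.61 − 1/3.63)/(4πk) = 0.001526/(4π·392) = 3.098×10^-7 K/W
  R_expanded polystyrene = (1/3.63 − 1/3.81)/(4πk) = 0.01301/(4π·0.0322) = 0.03216 K/W
  R_cork board = (1/3.81 − 1/4.19)/(4πk) = 0.02380/(4π·0.0507) = 0.03736 K/W
  R_conv,out = 1/(4πr²h) = 1/(4π·4.19²·16.0) = 2.833×10^-4 K/W
ΣR = 3.098×10^-7 + 0.03216 + 0.03736 + 2.833×10^-4 = 0.06980 K/W
Q = ΔT/ΣR = (48.7 °C − 10.4 °C)/0.06980 = 548.7 W
From the inner boundary to the expanded polystyrene/cork board interface, ΣR_partial = 0.03216 K/W.
T_interface = T_in − Q·ΣR_partial = 48.7 °C − (548.7)(0.03216) = 31.1 °C

T = 31.1 °C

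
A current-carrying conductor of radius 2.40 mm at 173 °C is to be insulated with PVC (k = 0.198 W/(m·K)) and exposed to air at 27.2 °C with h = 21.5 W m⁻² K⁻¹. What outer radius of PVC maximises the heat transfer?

For a cylinder, r_cr = k_ins/h = 0.198/21.5 = 0.00921 m = 0.921 cm

r_cr = 0.921 cm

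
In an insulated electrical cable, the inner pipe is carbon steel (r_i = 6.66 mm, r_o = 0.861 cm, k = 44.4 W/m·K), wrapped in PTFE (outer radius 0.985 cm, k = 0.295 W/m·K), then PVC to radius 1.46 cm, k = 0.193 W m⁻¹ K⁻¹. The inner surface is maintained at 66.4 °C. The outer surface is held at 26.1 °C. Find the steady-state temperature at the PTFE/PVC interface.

T = 59.0 °C

Resistance network (inner→outer):
  R'_carbon steel = ln(0.00861/0.00666)/(2πk) = 0.2568/(2π·44.4) = 9.205×10^-4 m·K/W
  R'_PTFE = ln(0.00985/0.00861)/(2πk) = 0.1345/(2π·0.295) = 0.07259 m·K/W
  R'_PVC = ln(0.0146/0.00985)/(2πk) = 0.3936/(2π·0.193) = 0.3245 m·K/W
ΣR = 9.205×10^-4 + 0.07259 + 0.3245 = 0.3980 m·K/W
Q' = ΔT/ΣR = (66.4 °C − 26.1 °C)/0.3980 = 101.3 W/m
From the inner boundary to the PTFE/PVC interface, ΣR_partial = 0.07351 m·K/W.
T_interface = T_in − Q'·ΣR_partial = 66.4 °C − (101.3)(0.07351) = 59.0 °C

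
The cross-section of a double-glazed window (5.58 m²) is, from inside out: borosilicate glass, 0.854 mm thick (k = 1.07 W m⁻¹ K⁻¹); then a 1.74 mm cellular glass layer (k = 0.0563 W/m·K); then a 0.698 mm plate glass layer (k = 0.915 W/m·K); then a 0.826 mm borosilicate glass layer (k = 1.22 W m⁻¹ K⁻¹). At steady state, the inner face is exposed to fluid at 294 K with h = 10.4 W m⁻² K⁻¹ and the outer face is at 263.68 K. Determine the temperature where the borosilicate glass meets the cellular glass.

Resistance network (inner→outer):
  R_conv,in = 1/(hA) = 1/(10.4·5.58) = 0.01723 K/W
  R_borosilicate glass = L/(kA) = 8.54×10^-4/(1.07·5.58) = 1.430×10^-4 K/W
  R_cellular glass = L/(kA) = 0.00174/(0.0563·5.58) = 0.005539 K/W
  R_plate glass = L/(kA) = 6.98×10^-4/(0.915·5.58) = 1.367×10^-4 K/W
  R_borosilicate glass = L/(kA) = 8.26×10^-4/(1.22·5.58) = 1.213×10^-4 K/W
ΣR = 0.01723 + 1.430×10^-4 + 0.005539 + 1.367×10^-4 + 1.213×10^-4 = 0.02317 K/W
Q = ΔT/ΣR = (294 K − 263.68 K)/0.02317 = 1309 W
From the inner boundary to the borosilicate glass/cellular glass interface, ΣR_partial = 0.01737 K/W.
T_interface = T_in − Q·ΣR_partial = 294 K − (1309)(0.01737) = 271.26 K

T = 271.26 K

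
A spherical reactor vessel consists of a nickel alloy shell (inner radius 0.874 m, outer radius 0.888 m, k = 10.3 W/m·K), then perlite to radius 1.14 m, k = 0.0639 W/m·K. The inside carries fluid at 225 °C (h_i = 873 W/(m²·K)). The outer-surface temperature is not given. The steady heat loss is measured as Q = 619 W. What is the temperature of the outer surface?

T_out = 32.9 °C

Series resistances:
  R_conv,in = 1/(4πr²h) = 1/(4π·0.874²·873) = 1.193×10^-4 K/W
  R_nickel alloy = (1/0.874 − 1/0.888)/(4πk) = 0.01804/(4π·10.3) = 1.394×10^-4 K/W
  R_perlite = (1/0.888 − 1/1.14)/(4πk) = 0.2489/(4π·0.0639) = 0.3100 K/W
ΣR = 0.3103 K/W
ΔT = Q·ΣR = 619 × 0.3103 = 192.1 K
Heat flows outward, so T_out = T_in − ΔT = 225 − 192.1 = 32.9 °C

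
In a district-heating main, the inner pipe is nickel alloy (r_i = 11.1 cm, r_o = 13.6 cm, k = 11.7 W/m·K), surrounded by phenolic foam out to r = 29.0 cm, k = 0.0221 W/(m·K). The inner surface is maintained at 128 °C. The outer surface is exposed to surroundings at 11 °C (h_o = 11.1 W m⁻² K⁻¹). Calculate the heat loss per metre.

Treat each layer as a resistance in series:
  R'_nickel alloy = ln(0.136/0.111)/(2πk) = 0.2031/(2π·11.7) = 0.002763 m·K/W
  R'_phenolic foam = ln(0.290/0.136)/(2πk) = 0.7572/(2π·0.0221) = 5.453 m·K/W
  R'_conv,out = 1/(2πr h) = 1/(2π·0.290·11.1) = 0.04944 m·K/W
ΣR = 0.002763 + 5.453 + 0.04944 = 5.505 m·K/W
Q' = ΔT/ΣR = (128 °C − 11 °C)/5.505 = 21.3 W/m

Q' = 21.3 W/m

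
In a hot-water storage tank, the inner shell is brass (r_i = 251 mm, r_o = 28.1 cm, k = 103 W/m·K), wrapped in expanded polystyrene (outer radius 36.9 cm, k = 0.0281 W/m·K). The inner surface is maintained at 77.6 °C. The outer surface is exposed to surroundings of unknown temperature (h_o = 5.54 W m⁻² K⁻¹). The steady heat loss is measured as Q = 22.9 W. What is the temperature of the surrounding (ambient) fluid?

Sum the resistances:
  R_brass = (1/0.251 − 1/0.281)/(4πk) = 0.4253/(4π·103) = 3.286×10^-4 K/W
  R_expanded polystyrene = (1/0.281 − 1/0.369)/(4πk) = 0.8487/(4π·0.0281) = 2.403 K/W
  R_conv,out = 1/(4πr²h) = 1/(4π·0.369²·5.54) = 0.1055 K/W
ΣR = 2.509 K/W
ΔT = Q·ΣR = 22.9 × 2.509 = 57.46 K
Heat flows outward, so T_out = T_in − ΔT = 77.6 − 57.46 = 20.1 °C

T_out = 20.1 °C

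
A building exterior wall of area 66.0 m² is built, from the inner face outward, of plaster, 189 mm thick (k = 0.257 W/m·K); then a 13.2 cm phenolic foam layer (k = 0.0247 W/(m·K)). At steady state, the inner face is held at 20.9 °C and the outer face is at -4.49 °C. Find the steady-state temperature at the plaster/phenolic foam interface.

Series thermal resistances, inner to outer:
  R_plaster = L/(kA) = 0.189/(0.257·66.0) = 0.01114 K/W
  R_phenolic foam = L/(kA) = 0.132/(0.0247·66.0) = 0.08097 K/W
ΣR = 0.01114 + 0.08097 = 0.09211 K/W
Q = ΔT/ΣR = (20.9 °C − -4.49 °C)/0.09211 = 275.6 W
From the inner boundary to the plaster/phenolic foam interface, ΣR_partial = 0.01114 K/W.
T_interface = T_in − Q·ΣR_partial = 20.9 °C − (275.6)(0.01114) = 17.8 °C

T = 17.8 °C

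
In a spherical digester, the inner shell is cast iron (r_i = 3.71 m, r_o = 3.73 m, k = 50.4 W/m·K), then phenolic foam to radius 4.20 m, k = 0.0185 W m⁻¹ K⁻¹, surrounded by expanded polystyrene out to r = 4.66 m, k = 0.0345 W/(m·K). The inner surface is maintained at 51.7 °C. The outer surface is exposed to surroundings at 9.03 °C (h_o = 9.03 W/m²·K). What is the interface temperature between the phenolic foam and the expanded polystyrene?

T = 21.7 °C

Treat each layer as a resistance in series:
  R_cast iron = (1/3.71 − 1/3.73)/(4πk) = 0.001445/(4π·50.4) = 2.282×10^-6 K/W
  R_phenolic foam = (1/3.73 − 1/4.20)/(4πk) = 0.03000/(4π·0.0185) = 0.1291 K/W
  R_expanded polystyrene = (1/4.20 − 1/4.66)/(4πk) = 0.02350/(4π·0.0345) = 0.05421 K/W
  R_conv,out = 1/(4πr²h) = 1/(4π·4.66²·9.03) = 4.058×10^-4 K/W
ΣR = 2.282×10^-6 + 0.1291 + 0.05421 + 4.058×10^-4 = 0.1837 K/W
Q = ΔT/ΣR = (51.7 °C − 9.03 °C)/0.1837 = 232.3 W
From the inner boundary to the phenolic foam/expanded polystyrene interface, ΣR_partial = 0.1291 K/W.
T_interface = T_in − Q·ΣR_partial = 51.7 °C − (232.3)(0.1291) = 21.7 °C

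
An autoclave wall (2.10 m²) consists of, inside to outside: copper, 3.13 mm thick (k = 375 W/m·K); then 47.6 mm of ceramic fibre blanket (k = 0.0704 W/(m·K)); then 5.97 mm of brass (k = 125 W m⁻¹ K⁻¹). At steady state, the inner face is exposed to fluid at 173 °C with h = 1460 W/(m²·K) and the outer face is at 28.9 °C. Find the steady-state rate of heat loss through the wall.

Treat each layer as a resistance in series:
  R_conv,in = 1/(hA) = 1/(1460·2.10) = 3.262×10^-4 K/W
  R_copper = L/(kA) = 0.00313/(375·2.10) = 3.975×10^-6 K/W
  R_ceramic fibre blanket = L/(kA) = 0.0476/(0.0704·2.10) = 0.3220 K/W
  R_brass = L/(kA) = 0.00597/(125·2.10) = 2.274×10^-5 K/W
ΣR = 3.262×10^-4 + 3.975×10^-6 + 0.3220 + 2.274×10^-5 = 0.3224 K/W
Q = ΔT/ΣR = (173 °C − 28.9 °C)/0.3224 = 447 W

Q = 447 W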